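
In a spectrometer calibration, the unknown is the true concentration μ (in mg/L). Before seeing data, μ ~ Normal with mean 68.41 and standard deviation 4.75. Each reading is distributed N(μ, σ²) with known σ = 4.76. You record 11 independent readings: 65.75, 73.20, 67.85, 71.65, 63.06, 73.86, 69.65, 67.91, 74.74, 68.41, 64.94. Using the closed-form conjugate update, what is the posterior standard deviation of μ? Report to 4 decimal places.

1.3739

For Normal data with known variance σ², a Normal(μ₀, σ₀²) prior on μ is conjugate. Posterior precision = 1/σ₀² + n/σ²; posterior mean is the precision-weighted average of μ₀ and x̄.
σ₀² = 4.75² = 22.5625, σ² = 4.76² = 22.6576; σ² + n·σ₀² = 22.6576 + 11·22.5625 = 270.8451.
Posterior precision = 1/σ₀² + n/σ² = 1/22.5625 + 11/22.6576 = (σ² + n·σ₀²)/(σ₀²σ²) = 270.8451/(22.5625·22.6576); posterior variance σₙ² = σ₀²σ²/(σ² + n·σ₀²) = 22.5625·22.6576/270.8451 = 1.887470.
Posterior SD = √σₙ² = √(22.5625·22.6576/270.8451) = 1.3739.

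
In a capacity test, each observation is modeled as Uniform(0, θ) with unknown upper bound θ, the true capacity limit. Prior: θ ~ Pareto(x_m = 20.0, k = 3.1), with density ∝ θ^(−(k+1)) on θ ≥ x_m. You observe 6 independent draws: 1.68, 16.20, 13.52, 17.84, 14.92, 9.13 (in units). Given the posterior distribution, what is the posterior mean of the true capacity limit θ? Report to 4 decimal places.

A Pareto(scale x_m, shape k) prior on the upper bound θ of Uniform(0, θ) is conjugate: posterior is Pareto(max(x_m, max xᵢ), k + n).
Sample maximum = 17.84; prior scale x_m = 20.0 → posterior scale = max = 20.00.
Posterior shape = 3.1 + 6 = 9.1.
E[θ|data] = k·x_m/(k−1) = 9.1·20.00/8.1 = 22.4691.

22.4691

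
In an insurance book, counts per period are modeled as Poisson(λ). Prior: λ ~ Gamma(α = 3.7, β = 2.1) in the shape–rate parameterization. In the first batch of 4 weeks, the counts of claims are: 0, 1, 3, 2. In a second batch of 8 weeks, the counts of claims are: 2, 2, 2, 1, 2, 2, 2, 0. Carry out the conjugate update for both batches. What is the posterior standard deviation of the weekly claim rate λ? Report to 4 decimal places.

0.3379

With a Gamma(shape α, rate β) prior, the Poisson likelihood is conjugate: the posterior is Gamma(α + ΣXᵢ, β + n).
Batch 1: sum of counts S = 6 over n = 4 weeks.
After batch 1: Gamma(α+S, β+n) = Gamma(3.7+6, 2.1+4) = Gamma(9.7, 6.1).
Batch 2: sum of counts S = 13 over n = 8 weeks.
After batch 2: Gamma(α+S, β+n) = Gamma(9.7+13, 6.1+8) = Gamma(22.7, 14.1).
SD = √α/β = √22.7/14.1 = 0.3379.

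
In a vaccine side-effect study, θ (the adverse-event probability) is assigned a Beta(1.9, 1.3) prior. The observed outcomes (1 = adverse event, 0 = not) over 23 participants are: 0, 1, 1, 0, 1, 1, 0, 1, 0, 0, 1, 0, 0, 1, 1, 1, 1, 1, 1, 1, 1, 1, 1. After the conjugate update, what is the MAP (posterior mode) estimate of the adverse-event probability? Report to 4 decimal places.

0.6983

The Beta prior is conjugate to a Binomial/Bernoulli likelihood; the update adds successes to α and failures to β.
Posterior: Beta(α+k, β+n−k) = Beta(1.9+16, 1.3+7) = Beta(17.9, 8.3).
Mode of Beta(a,b) for a,b>1 is (a−1)/(a+b−2) = 16.9/24.2 = 0.6983.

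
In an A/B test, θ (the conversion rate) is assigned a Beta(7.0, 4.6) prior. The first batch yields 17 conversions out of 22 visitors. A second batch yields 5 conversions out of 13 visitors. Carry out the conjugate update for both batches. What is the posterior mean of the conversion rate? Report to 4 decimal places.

The Beta prior is conjugate to a Binomial/Bernoulli likelihood; the update adds successes to α and failures to β.
After batch 1: Beta(7.0+17, 4.6+5) = Beta(24.0, 9.6).
After batch 2: Beta(24.0+5, 9.6+8) = Beta(29.0, 17.6).
Posterior mean = α/(α+β) = 29.0/46.6 = 0.6223.

0.6223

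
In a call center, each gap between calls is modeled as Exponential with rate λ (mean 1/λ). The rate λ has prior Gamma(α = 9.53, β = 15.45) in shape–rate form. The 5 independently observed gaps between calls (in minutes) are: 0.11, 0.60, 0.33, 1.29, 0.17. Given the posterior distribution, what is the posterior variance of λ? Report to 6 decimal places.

With a Gamma(shape α, rate β) prior on the exponential rate λ, the posterior after n observations with total T = Σxᵢ is Gamma(α+n, β+T).
Sum of observations T = 2.50 minutes; n = 5.
Posterior: Gamma(9.53+5, 15.45+2.50) = Gamma(14.53, 17.95).
Var = α/β² = 0.045096.

0.045096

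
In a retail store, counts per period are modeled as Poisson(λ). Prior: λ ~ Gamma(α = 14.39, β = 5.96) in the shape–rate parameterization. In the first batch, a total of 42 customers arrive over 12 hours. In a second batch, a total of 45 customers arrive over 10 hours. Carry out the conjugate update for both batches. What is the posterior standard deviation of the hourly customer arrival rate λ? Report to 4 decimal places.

With a Gamma(shape α, rate β) prior, the Poisson likelihood is conjugate: the posterior is Gamma(α + ΣXᵢ, β + n).
After batch 1: Gamma(α+S, β+n) = Gamma(14.39+42, 5.96+12) = Gamma(56.39, 17.96).
After batch 2: Gamma(α+S, β+n) = Gamma(56.39+45, 17.96+10) = Gamma(101.39, 27.96).
SD = √α/β = √101.39/27.96 = 0.3601.

0.3601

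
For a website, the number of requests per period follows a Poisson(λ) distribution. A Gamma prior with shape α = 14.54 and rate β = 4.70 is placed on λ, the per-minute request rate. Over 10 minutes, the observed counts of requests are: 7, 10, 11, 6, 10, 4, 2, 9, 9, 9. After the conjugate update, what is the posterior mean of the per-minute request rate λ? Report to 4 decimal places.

With a Gamma(shape α, rate β) prior, the Poisson likelihood is conjugate: the posterior is Gamma(α + ΣXᵢ, β + n).
Sum of counts S = 77 over n = 10 minutes.
Posterior: Gamma(α+S, β+n) = Gamma(14.54+77, 4.70+10) = Gamma(91.54, 14.70).
Posterior mean = α/β = 91.54/14.70 = 6.2272.

6.2272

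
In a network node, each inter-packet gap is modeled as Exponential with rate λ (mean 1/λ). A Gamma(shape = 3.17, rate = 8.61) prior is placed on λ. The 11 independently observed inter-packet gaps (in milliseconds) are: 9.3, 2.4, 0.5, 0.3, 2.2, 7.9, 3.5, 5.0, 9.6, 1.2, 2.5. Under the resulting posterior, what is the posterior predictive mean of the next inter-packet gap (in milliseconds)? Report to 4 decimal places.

4.0251

With a Gamma(shape α, rate β) prior on the exponential rate λ, the posterior after n observations with total T = Σxᵢ is Gamma(α+n, β+T).
Sum of observations T = 44.4 milliseconds; n = 11.
Posterior: Gamma(3.17+11, 8.61+44.4) = Gamma(14.17, 53.01).
The predictive distribution for the next observation is Lomax; its mean is β/(α−1) = 53.01/13.17 = 4.0251.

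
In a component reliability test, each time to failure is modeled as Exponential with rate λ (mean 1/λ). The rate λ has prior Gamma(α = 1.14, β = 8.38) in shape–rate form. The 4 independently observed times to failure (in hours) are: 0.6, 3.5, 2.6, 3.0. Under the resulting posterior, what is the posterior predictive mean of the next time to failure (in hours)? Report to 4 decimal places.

With a Gamma(shape α, rate β) prior on the exponential rate λ, the posterior after n observations with total T = Σxᵢ is Gamma(α+n, β+T).
Sum of observations T = 9.7 hours; n = 4.
Posterior: Gamma(1.14+4, 8.38+9.7) = Gamma(5.14, 18.08).
The predictive distribution for the next observation is Lomax; its mean is β/(α−1) = 18.08/4.14 = 4.3671.

4.3671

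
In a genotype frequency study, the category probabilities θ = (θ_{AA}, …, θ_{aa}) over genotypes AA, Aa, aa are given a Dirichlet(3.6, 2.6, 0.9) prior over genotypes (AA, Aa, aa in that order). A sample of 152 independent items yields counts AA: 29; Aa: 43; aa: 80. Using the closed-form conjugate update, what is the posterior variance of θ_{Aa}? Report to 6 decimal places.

0.001277

The Dirichlet prior is conjugate to the Multinomial likelihood: each posterior αⱼ = prior αⱼ + observed count nⱼ.
Posterior concentration: (32.6, 45.6, 80.9), total = 159.1.
Var[θ_j] = α_j(Σα−α_j)/((Σα)²(Σα+1)) = 45.6·113.5/(159.1²·160.1) = 0.001277.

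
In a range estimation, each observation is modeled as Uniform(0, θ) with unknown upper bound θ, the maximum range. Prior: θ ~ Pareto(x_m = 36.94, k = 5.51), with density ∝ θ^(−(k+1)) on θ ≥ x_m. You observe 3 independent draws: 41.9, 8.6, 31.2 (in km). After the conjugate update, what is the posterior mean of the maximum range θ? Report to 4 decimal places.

47.4792

A Pareto(scale x_m, shape k) prior on the upper bound θ of Uniform(0, θ) is conjugate: posterior is Pareto(max(x_m, max xᵢ), k + n).
Sample maximum = 41.9; prior scale x_m = 36.94 → posterior scale = max = 41.90.
Posterior shape = 5.51 + 3 = 8.51.
E[θ|data] = k·x_m/(k−1) = 8.51·41.90/7.51 = 47.4792.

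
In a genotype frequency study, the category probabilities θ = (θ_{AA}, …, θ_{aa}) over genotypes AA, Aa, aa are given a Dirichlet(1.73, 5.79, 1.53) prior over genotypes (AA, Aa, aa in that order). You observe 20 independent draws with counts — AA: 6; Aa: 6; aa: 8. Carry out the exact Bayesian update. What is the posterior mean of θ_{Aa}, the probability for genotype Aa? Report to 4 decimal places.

The Dirichlet prior is conjugate to the Multinomial likelihood: each posterior αⱼ = prior αⱼ + observed count nⱼ.
Posterior concentration: (7.73, 11.79, 9.53), total = 29.05.
E[θ_{Aa}|data] = α_{Aa}/Σα = 11.79/29.05 = 0.4059.

0.4059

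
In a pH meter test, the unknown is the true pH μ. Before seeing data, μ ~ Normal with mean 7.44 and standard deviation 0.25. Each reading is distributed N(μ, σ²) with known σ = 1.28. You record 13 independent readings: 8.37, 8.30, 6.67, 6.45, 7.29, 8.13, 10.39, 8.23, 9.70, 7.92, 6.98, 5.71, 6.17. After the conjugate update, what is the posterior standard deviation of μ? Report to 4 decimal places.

0.2044

For Normal data with known variance σ², a Normal(μ₀, σ₀²) prior on μ is conjugate. Posterior precision = 1/σ₀² + n/σ²; posterior mean is the precision-weighted average of μ₀ and x̄.
σ₀² = 0.25² = 0.0625, σ² = 1.28² = 1.6384; σ² + n·σ₀² = 1.6384 + 13·0.0625 = 2.4509.
Posterior precision = 1/σ₀² + n/σ² = 1/0.0625 + 13/1.6384 = (σ² + n·σ₀²)/(σ₀²σ²) = 2.4509/(0.0625·1.6384); posterior variance σₙ² = σ₀²σ²/(σ² + n·σ₀²) = 0.0625·1.6384/2.4509 = 0.041781.
Posterior SD = √σₙ² = √(0.0625·1.6384/2.4509) = 0.2044.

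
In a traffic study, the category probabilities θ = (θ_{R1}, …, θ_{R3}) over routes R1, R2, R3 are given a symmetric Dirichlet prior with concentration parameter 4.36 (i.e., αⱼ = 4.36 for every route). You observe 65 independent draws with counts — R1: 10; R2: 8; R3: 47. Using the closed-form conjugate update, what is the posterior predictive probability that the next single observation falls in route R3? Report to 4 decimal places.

0.6578

The Dirichlet prior is conjugate to the Multinomial likelihood: each posterior αⱼ = prior αⱼ + observed count nⱼ.
Posterior concentration: (14.36, 12.36, 51.36), total = 78.08.
P(next = R3 | data) = α_{R3}/Σα = 0.6578.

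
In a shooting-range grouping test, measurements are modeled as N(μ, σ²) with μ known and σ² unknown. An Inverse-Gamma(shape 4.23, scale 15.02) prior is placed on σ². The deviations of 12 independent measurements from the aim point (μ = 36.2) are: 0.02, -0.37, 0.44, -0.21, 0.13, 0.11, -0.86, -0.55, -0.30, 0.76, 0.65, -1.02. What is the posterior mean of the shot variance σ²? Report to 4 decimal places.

With known mean μ and an Inverse-Gamma(α, β) prior on σ², the Normal likelihood is conjugate: posterior is Inv-Gamma(α + n/2, β + Σ(xᵢ−μ)²/2).
Σ(xᵢ−μ)² = (0.02)² + (-0.37)² + (0.44)² + (-0.21)² + (0.13)² + (0.11)² + (-0.86)² + (-0.55)² + (-0.30)² + (0.76)² + (0.65)² + (-1.02)² = 3.5766.
Posterior: Inv-Gamma(4.23 + 12/2, 15.02 + 3.5766/2) = Inv-Gamma(10.23, 16.80830).
E[σ²|data] = β/(α−1) = 16.80830/9.23 = 1.8211.

1.8211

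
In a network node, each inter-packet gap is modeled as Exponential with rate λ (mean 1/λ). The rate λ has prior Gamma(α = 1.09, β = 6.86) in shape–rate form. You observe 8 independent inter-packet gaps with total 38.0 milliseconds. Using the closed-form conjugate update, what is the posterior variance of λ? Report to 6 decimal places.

0.004517

With a Gamma(shape α, rate β) prior on the exponential rate λ, the posterior after n observations with total T = Σxᵢ is Gamma(α+n, β+T).
Posterior: Gamma(1.09+8, 6.86+38.0) = Gamma(9.09, 44.86).
Var = α/β² = 0.004517.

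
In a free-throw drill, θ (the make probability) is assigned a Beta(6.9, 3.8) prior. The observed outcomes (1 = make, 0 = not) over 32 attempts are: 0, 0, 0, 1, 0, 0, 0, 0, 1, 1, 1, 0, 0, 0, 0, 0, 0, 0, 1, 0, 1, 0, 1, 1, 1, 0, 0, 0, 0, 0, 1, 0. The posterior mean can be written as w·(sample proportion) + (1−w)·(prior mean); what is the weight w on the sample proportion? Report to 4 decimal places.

The Beta prior is conjugate to a Binomial/Bernoulli likelihood; the update adds successes to α and failures to β.
Posterior mean = (α₀+k)/(α₀+β₀+n) = [n/(α₀+β₀+n)]·(k/n) + [(α₀+β₀)/(α₀+β₀+n)]·α₀/(α₀+β₀), so only n and the prior enter the weight.
The weight on the data is w = n/(α₀+β₀+n) = 32/(6.9+3.8+32) = 32/42.7 = 0.7494.

0.7494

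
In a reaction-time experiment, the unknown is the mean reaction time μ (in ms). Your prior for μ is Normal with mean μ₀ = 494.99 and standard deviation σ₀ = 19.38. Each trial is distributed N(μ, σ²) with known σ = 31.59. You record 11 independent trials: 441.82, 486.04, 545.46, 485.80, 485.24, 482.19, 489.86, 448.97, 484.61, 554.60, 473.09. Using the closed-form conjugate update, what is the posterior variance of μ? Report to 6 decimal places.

For Normal data with known variance σ², a Normal(μ₀, σ₀²) prior on μ is conjugate. Posterior precision = 1/σ₀² + n/σ²; posterior mean is the precision-weighted average of μ₀ and x̄.
σ₀² = 19.38² = 375.5844, σ² = 31.59² = 997.9281; σ² + n·σ₀² = 997.9281 + 11·375.5844 = 5129.3565.
Posterior precision = 1/σ₀² + n/σ² = 1/375.5844 + 11/997.9281 = (σ² + n·σ₀²)/(σ₀²σ²) = 5129.3565/(375.5844·997.9281); posterior variance σₙ² = σ₀²σ²/(σ² + n·σ₀²) = 375.5844·997.9281/5129.3565 = 73.070809.

73.070809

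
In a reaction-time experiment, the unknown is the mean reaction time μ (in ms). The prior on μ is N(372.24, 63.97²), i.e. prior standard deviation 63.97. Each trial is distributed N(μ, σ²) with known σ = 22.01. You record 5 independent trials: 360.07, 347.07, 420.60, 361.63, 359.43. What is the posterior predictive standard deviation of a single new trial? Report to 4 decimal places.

For Normal data with known variance σ², a Normal(μ₀, σ₀²) prior on μ is conjugate. Posterior precision = 1/σ₀² + n/σ²; posterior mean is the precision-weighted average of μ₀ and x̄.
σ₀² = 63.97² = 4092.1609, σ² = 22.01² = 484.4401; σ² + n·σ₀² = 484.4401 + 5·4092.1609 = 20945.2446.
Posterior precision = 1/σ₀² + n/σ² = 1/4092.1609 + 5/484.4401 = (σ² + n·σ₀²)/(σ₀²σ²) = 20945.2446/(4092.1609·484.4401); posterior variance σₙ² = σ₀²σ²/(σ² + n·σ₀²) = 4092.1609·484.4401/20945.2446 = 94.647108.
Predictive variance for one new observation = σₙ² + σ² = 4092.1609·484.4401/20945.2446 + 484.4401 = σ²·(σ₀² + 20945.2446)/20945.2446 = 484.4401·25037.4055/20945.2446 = 579.087208; SD = √(484.4401·25037.4055/20945.2446) = 24.0642.

24.0642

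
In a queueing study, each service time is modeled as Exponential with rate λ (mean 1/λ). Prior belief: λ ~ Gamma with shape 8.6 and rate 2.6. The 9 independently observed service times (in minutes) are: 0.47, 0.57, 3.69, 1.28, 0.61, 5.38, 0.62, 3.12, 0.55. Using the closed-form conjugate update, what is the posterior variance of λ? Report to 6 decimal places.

0.049323

With a Gamma(shape α, rate β) prior on the exponential rate λ, the posterior after n observations with total T = Σxᵢ is Gamma(α+n, β+T).
Sum of observations T = 16.29 minutes; n = 9.
Posterior: Gamma(8.6+9, 2.6+16.29) = Gamma(17.6, 18.89).
Var = α/β² = 0.049323.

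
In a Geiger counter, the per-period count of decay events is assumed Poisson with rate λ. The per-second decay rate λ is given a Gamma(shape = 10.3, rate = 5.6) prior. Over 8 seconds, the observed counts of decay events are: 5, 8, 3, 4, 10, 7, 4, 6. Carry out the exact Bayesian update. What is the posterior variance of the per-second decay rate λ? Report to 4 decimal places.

0.3098

With a Gamma(shape α, rate β) prior, the Poisson likelihood is conjugate: the posterior is Gamma(α + ΣXᵢ, β + n).
Sum of counts S = 47 over n = 8 seconds.
Posterior: Gamma(α+S, β+n) = Gamma(10.3+47, 5.6+8) = Gamma(57.3, 13.6).
Var = α/β² = 57.3/13.6² = 0.3098.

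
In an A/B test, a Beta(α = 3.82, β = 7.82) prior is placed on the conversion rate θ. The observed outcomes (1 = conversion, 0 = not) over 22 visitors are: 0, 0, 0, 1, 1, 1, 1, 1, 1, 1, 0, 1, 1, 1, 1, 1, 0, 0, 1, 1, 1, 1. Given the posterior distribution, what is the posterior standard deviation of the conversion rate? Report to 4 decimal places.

The Beta prior is conjugate to a Binomial/Bernoulli likelihood; the update adds successes to α and failures to β.
Posterior: Beta(α+k, β+n−k) = Beta(3.82+16, 7.82+6) = Beta(19.82, 13.82).
Var = αβ/((α+β)²(α+β+1)) = 19.82·13.82/(33.64²·34.64) = 0.00698750; SD = √0.00698750 = 0.0836.

0.0836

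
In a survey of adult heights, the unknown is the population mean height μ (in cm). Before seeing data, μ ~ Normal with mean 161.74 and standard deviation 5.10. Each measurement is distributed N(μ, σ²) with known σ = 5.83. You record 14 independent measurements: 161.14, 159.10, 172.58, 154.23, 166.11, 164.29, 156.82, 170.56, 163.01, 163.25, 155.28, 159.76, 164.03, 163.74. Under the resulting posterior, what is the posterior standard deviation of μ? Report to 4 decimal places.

For Normal data with known variance σ², a Normal(μ₀, σ₀²) prior on μ is conjugate. Posterior precision = 1/σ₀² + n/σ²; posterior mean is the precision-weighted average of μ₀ and x̄.
σ₀² = 5.10² = 26.01, σ² = 5.83² = 33.9889; σ² + n·σ₀² = 33.9889 + 14·26.01 = 398.1289.
Posterior precision = 1/σ₀² + n/σ² = 1/26.01 + 14/33.9889 = (σ² + n·σ₀²)/(σ₀²σ²) = 398.1289/(26.01·33.9889); posterior variance σₙ² = σ₀²σ²/(σ² + n·σ₀²) = 26.01·33.9889/398.1289 = 2.220515.
Posterior SD = √σₙ² = √(26.01·33.9889/398.1289) = 1.4901.

1.4901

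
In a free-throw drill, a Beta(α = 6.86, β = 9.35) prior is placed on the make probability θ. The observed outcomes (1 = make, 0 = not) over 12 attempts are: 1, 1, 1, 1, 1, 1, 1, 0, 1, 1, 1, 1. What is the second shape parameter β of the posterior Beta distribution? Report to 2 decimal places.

The Beta prior is conjugate to a Binomial/Bernoulli likelihood; the update adds successes to α and failures to β.
Posterior: Beta(α+k, β+n−k) = Beta(6.86+11, 9.35+1) = Beta(17.86, 10.35).
Posterior β = 10.35.

10.35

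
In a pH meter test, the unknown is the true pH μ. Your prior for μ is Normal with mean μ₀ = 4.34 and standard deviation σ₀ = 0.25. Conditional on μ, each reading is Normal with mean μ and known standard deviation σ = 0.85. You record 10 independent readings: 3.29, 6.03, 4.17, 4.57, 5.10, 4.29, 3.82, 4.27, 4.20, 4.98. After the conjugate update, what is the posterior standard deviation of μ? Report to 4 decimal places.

For Normal data with known variance σ², a Normal(μ₀, σ₀²) prior on μ is conjugate. Posterior precision = 1/σ₀² + n/σ²; posterior mean is the precision-weighted average of μ₀ and x̄.
σ₀² = 0.25² = 0.0625, σ² = 0.85² = 0.7225; σ² + n·σ₀² = 0.7225 + 10·0.0625 = 1.3475.
Posterior precision = 1/σ₀² + n/σ² = 1/0.0625 + 10/0.7225 = (σ² + n·σ₀²)/(σ₀²σ²) = 1.3475/(0.0625·0.7225); posterior variance σₙ² = σ₀²σ²/(σ² + n·σ₀²) = 0.0625·0.7225/1.3475 = 0.033511.
Posterior SD = √σₙ² = √(0.0625·0.7225/1.3475) = 0.1831.

0.1831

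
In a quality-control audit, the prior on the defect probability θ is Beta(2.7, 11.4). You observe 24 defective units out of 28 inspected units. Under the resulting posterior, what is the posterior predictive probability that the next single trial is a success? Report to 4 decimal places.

0.6342

The Beta prior is conjugate to a Binomial/Bernoulli likelihood; the update adds successes to α and failures to β.
Posterior: Beta(α+k, β+n−k) = Beta(2.7+24, 11.4+4) = Beta(26.7, 15.4).
For a single future Bernoulli trial, P(success | data) = α/(α+β) = 0.6342.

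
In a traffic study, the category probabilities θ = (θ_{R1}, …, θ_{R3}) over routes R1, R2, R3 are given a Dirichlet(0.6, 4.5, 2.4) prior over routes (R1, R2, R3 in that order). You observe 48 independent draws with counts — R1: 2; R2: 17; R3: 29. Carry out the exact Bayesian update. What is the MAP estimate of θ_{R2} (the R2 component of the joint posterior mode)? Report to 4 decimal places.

The Dirichlet prior is conjugate to the Multinomial likelihood: each posterior αⱼ = prior αⱼ + observed count nⱼ.
Posterior concentration: (2.6, 21.5, 31.4), total = 55.5.
Joint mode component: (α_{R2}−1)/(Σα−K) = 20.5/52.5 = 0.3905.

0.3905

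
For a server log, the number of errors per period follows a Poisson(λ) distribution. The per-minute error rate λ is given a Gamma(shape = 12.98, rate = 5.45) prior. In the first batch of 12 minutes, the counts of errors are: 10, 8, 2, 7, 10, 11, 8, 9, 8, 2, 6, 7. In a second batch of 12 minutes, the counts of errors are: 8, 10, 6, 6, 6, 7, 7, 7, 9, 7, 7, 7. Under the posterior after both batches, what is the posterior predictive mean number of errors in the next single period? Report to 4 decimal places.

6.3830

With a Gamma(shape α, rate β) prior, the Poisson likelihood is conjugate: the posterior is Gamma(α + ΣXᵢ, β + n).
Batch 1: sum of counts S = 88 over n = 12 minutes.
After batch 1: Gamma(α+S, β+n) = Gamma(12.98+88, 5.45+12) = Gamma(100.98, 17.45).
Batch 2: sum of counts S = 87 over n = 12 minutes.
After batch 2: Gamma(α+S, β+n) = Gamma(100.98+87, 17.45+12) = Gamma(187.98, 29.45).
The predictive distribution for one future period is NegBinom with mean α/β = 6.3830.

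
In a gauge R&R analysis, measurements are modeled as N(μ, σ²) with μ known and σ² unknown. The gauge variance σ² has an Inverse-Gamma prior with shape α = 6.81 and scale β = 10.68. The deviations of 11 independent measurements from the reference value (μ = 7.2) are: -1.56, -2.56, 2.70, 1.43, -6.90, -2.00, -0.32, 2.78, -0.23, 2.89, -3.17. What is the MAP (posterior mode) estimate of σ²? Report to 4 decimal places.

With known mean μ and an Inverse-Gamma(α, β) prior on σ², the Normal likelihood is conjugate: posterior is Inv-Gamma(α + n/2, β + Σ(xᵢ−μ)²/2).
Σ(xᵢ−μ)² = (-1.56)² + (-2.56)² + (2.70)² + (1.43)² + (-6.90)² + (-2.00)² + (-0.32)² + (2.78)² + (-0.23)² + (2.89)² + (-3.17)² = 96.2168.
Posterior: Inv-Gamma(6.81 + 11/2, 10.68 + 96.2168/2) = Inv-Gamma(12.31, 58.78840).
Mode = β/(α+1) = 58.78840/13.31 = 4.4169.

4.4169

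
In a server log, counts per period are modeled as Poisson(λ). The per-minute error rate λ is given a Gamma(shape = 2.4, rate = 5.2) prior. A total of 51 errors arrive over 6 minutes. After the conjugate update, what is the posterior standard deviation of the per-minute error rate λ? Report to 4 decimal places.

0.6525

With a Gamma(shape α, rate β) prior, the Poisson likelihood is conjugate: the posterior is Gamma(α + ΣXᵢ, β + n).
Posterior: Gamma(α+S, β+n) = Gamma(2.4+51, 5.2+6) = Gamma(53.4, 11.2).
SD = √α/β = √53.4/11.2 = 0.6525.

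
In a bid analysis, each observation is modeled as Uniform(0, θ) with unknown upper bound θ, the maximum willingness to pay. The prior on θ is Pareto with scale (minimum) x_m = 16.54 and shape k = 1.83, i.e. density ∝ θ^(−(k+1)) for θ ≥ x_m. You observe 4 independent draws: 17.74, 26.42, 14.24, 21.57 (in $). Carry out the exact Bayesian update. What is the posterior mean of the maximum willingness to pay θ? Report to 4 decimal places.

A Pareto(scale x_m, shape k) prior on the upper bound θ of Uniform(0, θ) is conjugate: posterior is Pareto(max(x_m, max xᵢ), k + n).
Sample maximum = 26.42; prior scale x_m = 16.54 → posterior scale = max = 26.42.
Posterior shape = 1.83 + 4 = 5.83.
E[θ|data] = k·x_m/(k−1) = 5.83·26.42/4.83 = 31.8900.

31.8900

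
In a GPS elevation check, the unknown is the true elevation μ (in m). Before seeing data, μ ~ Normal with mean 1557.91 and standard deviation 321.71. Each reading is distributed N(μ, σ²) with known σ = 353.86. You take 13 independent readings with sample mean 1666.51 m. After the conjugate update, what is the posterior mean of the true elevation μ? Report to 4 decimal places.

For Normal data with known variance σ², a Normal(μ₀, σ₀²) prior on μ is conjugate. Posterior precision = 1/σ₀² + n/σ²; posterior mean is the precision-weighted average of μ₀ and x̄.
n·x̄ = 13·1666.51 = 21664.63.
σ₀² = 321.71² = 103497.3241, σ² = 353.86² = 125216.8996; σ² + n·σ₀² = 125216.8996 + 13·103497.3241 = 1470682.1129.
Posterior mean = (μ₀/σ₀² + n·x̄/σ²)/(1/σ₀² + n/σ²) = (σ²·μ₀ + σ₀²·n·x̄)/(σ² + n·σ₀²) = (125216.8996·1557.91 + 103497.3241·21664.63)/1470682.1129 = 2437307892.672419/1470682.1129 = 1657.2636.

1657.2636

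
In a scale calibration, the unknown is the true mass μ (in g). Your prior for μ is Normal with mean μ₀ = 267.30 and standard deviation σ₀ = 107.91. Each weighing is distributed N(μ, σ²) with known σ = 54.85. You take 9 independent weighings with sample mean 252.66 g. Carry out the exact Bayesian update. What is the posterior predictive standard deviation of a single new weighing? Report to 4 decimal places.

For Normal data with known variance σ², a Normal(μ₀, σ₀²) prior on μ is conjugate. Posterior precision = 1/σ₀² + n/σ²; posterior mean is the precision-weighted average of μ₀ and x̄.
σ₀² = 107.91² = 11644.5681, σ² = 54.85² = 3008.5225; σ² + n·σ₀² = 3008.5225 + 9·11644.5681 = 107809.6354.
Posterior precision = 1/σ₀² + n/σ² = 1/11644.5681 + 9/3008.5225 = (σ² + n·σ₀²)/(σ₀²σ²) = 107809.6354/(11644.5681·3008.5225); posterior variance σₙ² = σ₀²σ²/(σ² + n·σ₀²) = 11644.5681·3008.5225/107809.6354 = 324.951893.
Predictive variance for one new observation = σₙ² + σ² = 11644.5681·3008.5225/107809.6354 + 3008.5225 = σ²·(σ₀² + 107809.6354)/107809.6354 = 3008.5225·119454.2035/107809.6354 = 3333.474393; SD = √(3008.5225·119454.2035/107809.6354) = 57.7362.

57.7362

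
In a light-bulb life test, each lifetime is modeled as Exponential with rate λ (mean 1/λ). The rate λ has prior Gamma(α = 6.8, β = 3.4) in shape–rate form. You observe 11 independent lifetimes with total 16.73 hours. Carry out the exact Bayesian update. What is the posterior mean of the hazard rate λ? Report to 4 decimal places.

0.8843

With a Gamma(shape α, rate β) prior on the exponential rate λ, the posterior after n observations with total T = Σxᵢ is Gamma(α+n, β+T).
Posterior: Gamma(6.8+11, 3.4+16.73) = Gamma(17.8, 20.13).
Posterior mean of λ = α/β = 17.8/20.13 = 0.8843.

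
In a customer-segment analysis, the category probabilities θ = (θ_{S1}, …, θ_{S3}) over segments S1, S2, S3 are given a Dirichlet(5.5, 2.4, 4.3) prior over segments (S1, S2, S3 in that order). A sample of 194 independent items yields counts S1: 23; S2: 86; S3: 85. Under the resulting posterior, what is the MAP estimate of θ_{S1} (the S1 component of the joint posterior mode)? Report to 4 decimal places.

The Dirichlet prior is conjugate to the Multinomial likelihood: each posterior αⱼ = prior αⱼ + observed count nⱼ.
Posterior concentration: (28.5, 88.4, 89.3), total = 206.2.
Joint mode component: (α_{S1}−1)/(Σα−K) = 27.5/203.2 = 0.1353.

0.1353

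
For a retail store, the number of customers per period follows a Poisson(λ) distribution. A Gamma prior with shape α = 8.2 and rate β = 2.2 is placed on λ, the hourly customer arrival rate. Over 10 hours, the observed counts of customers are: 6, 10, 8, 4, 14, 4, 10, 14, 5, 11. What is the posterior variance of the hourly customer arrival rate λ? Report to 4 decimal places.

0.6329

With a Gamma(shape α, rate β) prior, the Poisson likelihood is conjugate: the posterior is Gamma(α + ΣXᵢ, β + n).
Sum of counts S = 86 over n = 10 hours.
Posterior: Gamma(α+S, β+n) = Gamma(8.2+86, 2.2+10) = Gamma(94.2, 12.2).
Var = α/β² = 94.2/12.2² = 0.6329.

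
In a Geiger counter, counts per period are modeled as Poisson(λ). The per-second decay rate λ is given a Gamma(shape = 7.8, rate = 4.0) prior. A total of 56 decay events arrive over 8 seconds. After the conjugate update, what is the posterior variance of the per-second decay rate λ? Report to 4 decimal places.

With a Gamma(shape α, rate β) prior, the Poisson likelihood is conjugate: the posterior is Gamma(α + ΣXᵢ, β + n).
Posterior: Gamma(α+S, β+n) = Gamma(7.8+56, 4.0+8) = Gamma(63.8, 12.0).
Var = α/β² = 63.8/12.0² = 0.4431.

0.4431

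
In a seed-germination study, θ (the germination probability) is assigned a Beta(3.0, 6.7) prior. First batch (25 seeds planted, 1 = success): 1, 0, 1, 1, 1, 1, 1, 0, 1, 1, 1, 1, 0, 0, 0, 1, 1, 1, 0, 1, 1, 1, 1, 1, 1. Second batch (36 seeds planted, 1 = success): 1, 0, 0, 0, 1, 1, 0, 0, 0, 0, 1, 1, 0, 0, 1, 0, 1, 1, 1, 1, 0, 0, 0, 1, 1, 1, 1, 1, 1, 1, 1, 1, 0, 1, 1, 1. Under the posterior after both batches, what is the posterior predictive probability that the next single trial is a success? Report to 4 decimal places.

The Beta prior is conjugate to a Binomial/Bernoulli likelihood; the update adds successes to α and failures to β.
After batch 1: Beta(3.0+19, 6.7+6) = Beta(22.0, 12.7).
After batch 2: Beta(22.0+22, 12.7+14) = Beta(44.0, 26.7).
For a single future Bernoulli trial, P(success | data) = α/(α+β) = 0.6223.

0.6223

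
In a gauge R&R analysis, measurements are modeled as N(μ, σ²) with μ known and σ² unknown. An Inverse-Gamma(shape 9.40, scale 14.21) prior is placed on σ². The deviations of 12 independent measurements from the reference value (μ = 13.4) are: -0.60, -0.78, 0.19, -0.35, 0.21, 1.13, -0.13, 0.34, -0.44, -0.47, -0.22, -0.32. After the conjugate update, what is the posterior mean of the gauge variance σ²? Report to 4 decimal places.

With known mean μ and an Inverse-Gamma(α, β) prior on σ², the Normal likelihood is conjugate: posterior is Inv-Gamma(α + n/2, β + Σ(xᵢ−μ)²/2).
Σ(xᵢ−μ)² = (-0.60)² + (-0.78)² + (0.19)² + (-0.35)² + (0.21)² + (1.13)² + (-0.13)² + (0.34)² + (-0.44)² + (-0.47)² + (-0.22)² + (-0.32)² = 3.1458.
Posterior: Inv-Gamma(9.40 + 12/2, 14.21 + 3.1458/2) = Inv-Gamma(15.40, 15.78290).
E[σ²|data] = β/(α−1) = 15.78290/14.40 = 1.0960.

1.0960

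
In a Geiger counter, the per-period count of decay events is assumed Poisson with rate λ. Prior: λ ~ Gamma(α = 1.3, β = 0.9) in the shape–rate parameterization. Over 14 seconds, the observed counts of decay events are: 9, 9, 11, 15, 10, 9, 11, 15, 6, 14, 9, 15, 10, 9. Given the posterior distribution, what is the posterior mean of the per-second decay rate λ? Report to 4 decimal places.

With a Gamma(shape α, rate β) prior, the Poisson likelihood is conjugate: the posterior is Gamma(α + ΣXᵢ, β + n).
Sum of counts S = 152 over n = 14 seconds.
Posterior: Gamma(α+S, β+n) = Gamma(1.3+152, 0.9+14) = Gamma(153.3, 14.9).
Posterior mean = α/β = 153.3/14.9 = 10.2886.

10.2886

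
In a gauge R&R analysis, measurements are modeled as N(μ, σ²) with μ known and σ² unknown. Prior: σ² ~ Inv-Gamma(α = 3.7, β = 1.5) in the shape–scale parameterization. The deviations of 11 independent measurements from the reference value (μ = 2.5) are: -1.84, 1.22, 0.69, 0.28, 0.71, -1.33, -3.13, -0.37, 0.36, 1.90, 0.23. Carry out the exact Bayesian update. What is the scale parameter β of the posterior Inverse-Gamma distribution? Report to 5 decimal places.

12.21390

With known mean μ and an Inverse-Gamma(α, β) prior on σ², the Normal likelihood is conjugate: posterior is Inv-Gamma(α + n/2, β + Σ(xᵢ−μ)²/2).
Σ(xᵢ−μ)² = (-1.84)² + (1.22)² + (0.69)² + (0.28)² + (0.71)² + (-1.33)² + (-3.13)² + (-0.37)² + (0.36)² + (1.90)² + (0.23)² = 21.4278.
Posterior: Inv-Gamma(3.7 + 11/2, 1.5 + 21.4278/2) = Inv-Gamma(9.20, 12.21390).
Posterior β = 12.21390.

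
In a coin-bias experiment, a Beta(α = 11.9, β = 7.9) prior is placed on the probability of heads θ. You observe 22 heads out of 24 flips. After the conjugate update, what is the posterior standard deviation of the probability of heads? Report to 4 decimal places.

0.0625

The Beta prior is conjugate to a Binomial/Bernoulli likelihood; the update adds successes to α and failures to β.
Posterior: Beta(α+k, β+n−k) = Beta(11.9+22, 7.9+2) = Beta(33.9, 9.9).
Var = αβ/((α+β)²(α+β+1)) = 33.9·9.9/(43.8²·44.8) = 0.00390489; SD = √0.00390489 = 0.0625.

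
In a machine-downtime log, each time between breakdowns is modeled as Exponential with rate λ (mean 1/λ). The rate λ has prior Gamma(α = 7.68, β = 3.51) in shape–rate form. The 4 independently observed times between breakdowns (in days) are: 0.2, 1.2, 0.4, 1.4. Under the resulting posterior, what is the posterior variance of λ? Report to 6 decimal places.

0.259417

With a Gamma(shape α, rate β) prior on the exponential rate λ, the posterior after n observations with total T = Σxᵢ is Gamma(α+n, β+T).
Sum of observations T = 3.2 days; n = 4.
Posterior: Gamma(7.68+4, 3.51+3.2) = Gamma(11.68, 6.71).
Var = α/β² = 0.259417.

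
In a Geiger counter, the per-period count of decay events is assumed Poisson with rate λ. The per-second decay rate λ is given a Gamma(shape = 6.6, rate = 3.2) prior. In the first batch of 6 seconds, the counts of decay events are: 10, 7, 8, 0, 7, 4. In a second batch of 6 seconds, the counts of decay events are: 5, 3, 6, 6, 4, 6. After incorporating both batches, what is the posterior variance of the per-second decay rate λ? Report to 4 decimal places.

0.3142

With a Gamma(shape α, rate β) prior, the Poisson likelihood is conjugate: the posterior is Gamma(α + ΣXᵢ, β + n).
Batch 1: sum of counts S = 36 over n = 6 seconds.
After batch 1: Gamma(α+S, β+n) = Gamma(6.6+36, 3.2+6) = Gamma(42.6, 9.2).
Batch 2: sum of counts S = 30 over n = 6 seconds.
After batch 2: Gamma(α+S, β+n) = Gamma(42.6+30, 9.2+6) = Gamma(72.6, 15.2).
Var = α/β² = 72.6/15.2² = 0.3142.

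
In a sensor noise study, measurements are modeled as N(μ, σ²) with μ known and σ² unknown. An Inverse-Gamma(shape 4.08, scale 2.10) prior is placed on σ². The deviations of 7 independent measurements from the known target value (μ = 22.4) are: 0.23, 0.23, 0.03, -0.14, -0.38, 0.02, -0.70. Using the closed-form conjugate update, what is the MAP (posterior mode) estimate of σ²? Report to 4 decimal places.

0.2891

With known mean μ and an Inverse-Gamma(α, β) prior on σ², the Normal likelihood is conjugate: posterior is Inv-Gamma(α + n/2, β + Σ(xᵢ−μ)²/2).
Σ(xᵢ−μ)² = (0.23)² + (0.23)² + (0.03)² + (-0.14)² + (-0.38)² + (0.02)² + (-0.70)² = 0.7611.
Posterior: Inv-Gamma(4.08 + 7/2, 2.10 + 0.7611/2) = Inv-Gamma(7.58, 2.48055).
Mode = β/(α+1) = 2.48055/8.58 = 0.2891.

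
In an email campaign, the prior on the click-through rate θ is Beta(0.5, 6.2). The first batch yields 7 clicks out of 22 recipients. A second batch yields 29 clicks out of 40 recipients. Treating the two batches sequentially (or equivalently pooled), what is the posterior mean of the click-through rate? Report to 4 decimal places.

The Beta prior is conjugate to a Binomial/Bernoulli likelihood; the update adds successes to α and failures to β.
After batch 1: Beta(0.5+7, 6.2+15) = Beta(7.5, 21.2).
After batch 2: Beta(7.5+29, 21.2+11) = Beta(36.5, 32.2).
Posterior mean = α/(α+β) = 36.5/68.7 = 0.5313.

0.5313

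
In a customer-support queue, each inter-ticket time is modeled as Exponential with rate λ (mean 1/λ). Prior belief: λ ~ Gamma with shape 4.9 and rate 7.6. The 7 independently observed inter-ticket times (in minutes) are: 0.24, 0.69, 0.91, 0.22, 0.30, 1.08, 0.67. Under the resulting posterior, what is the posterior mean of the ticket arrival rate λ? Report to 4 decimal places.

1.0162

With a Gamma(shape α, rate β) prior on the exponential rate λ, the posterior after n observations with total T = Σxᵢ is Gamma(α+n, β+T).
Sum of observations T = 4.11 minutes; n = 7.
Posterior: Gamma(4.9+7, 7.6+4.11) = Gamma(11.9, 11.71).
Posterior mean of λ = α/β = 11.9/11.71 = 1.0162.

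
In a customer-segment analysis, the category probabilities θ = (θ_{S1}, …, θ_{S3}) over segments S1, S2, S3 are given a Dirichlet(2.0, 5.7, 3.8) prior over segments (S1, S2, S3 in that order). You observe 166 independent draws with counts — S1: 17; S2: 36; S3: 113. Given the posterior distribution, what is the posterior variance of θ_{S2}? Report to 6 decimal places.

The Dirichlet prior is conjugate to the Multinomial likelihood: each posterior αⱼ = prior αⱼ + observed count nⱼ.
Posterior concentration: (19.0, 41.7, 116.8), total = 177.5.
Var[θ_j] = α_j(Σα−α_j)/((Σα)²(Σα+1)) = 41.7·135.8/(177.5²·178.5) = 0.001007.

0.001007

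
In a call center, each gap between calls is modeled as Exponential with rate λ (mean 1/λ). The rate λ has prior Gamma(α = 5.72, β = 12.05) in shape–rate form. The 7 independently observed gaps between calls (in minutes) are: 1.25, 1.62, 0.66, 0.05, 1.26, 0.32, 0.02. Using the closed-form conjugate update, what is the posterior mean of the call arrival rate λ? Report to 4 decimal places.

0.7382

With a Gamma(shape α, rate β) prior on the exponential rate λ, the posterior after n observations with total T = Σxᵢ is Gamma(α+n, β+T).
Sum of observations T = 5.18 minutes; n = 7.
Posterior: Gamma(5.72+7, 12.05+5.18) = Gamma(12.72, 17.23).
Posterior mean of λ = α/β = 12.72/17.23 = 0.7382.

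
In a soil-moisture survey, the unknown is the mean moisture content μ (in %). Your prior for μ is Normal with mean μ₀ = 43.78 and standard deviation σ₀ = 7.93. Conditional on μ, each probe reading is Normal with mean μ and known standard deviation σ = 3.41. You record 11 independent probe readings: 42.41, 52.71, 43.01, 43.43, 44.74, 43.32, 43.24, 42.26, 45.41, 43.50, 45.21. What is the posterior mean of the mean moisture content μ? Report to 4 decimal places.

For Normal data with known variance σ², a Normal(μ₀, σ₀²) prior on μ is conjugate. Posterior precision = 1/σ₀² + n/σ²; posterior mean is the precision-weighted average of μ₀ and x̄.
Σxᵢ = 42.41 + 52.71 + 43.01 + 43.43 + 44.74 + 43.32 + 43.24 + 42.26 + 45.41 + 43.50 + 45.21 = 489.24, so n·x̄ = 489.24.
σ₀² = 7.93² = 62.8849, σ² = 3.41² = 11.6281; σ² + n·σ₀² = 11.6281 + 11·62.8849 = 703.362.
Posterior mean = (μ₀/σ₀² + n·x̄/σ²)/(1/σ₀² + n/σ²) = (σ²·μ₀ + σ₀²·n·x̄)/(σ² + n·σ₀²) = (11.6281·43.78 + 62.8849·489.24)/703.362 = 31274.886694/703.362 = 44.4649.

44.4649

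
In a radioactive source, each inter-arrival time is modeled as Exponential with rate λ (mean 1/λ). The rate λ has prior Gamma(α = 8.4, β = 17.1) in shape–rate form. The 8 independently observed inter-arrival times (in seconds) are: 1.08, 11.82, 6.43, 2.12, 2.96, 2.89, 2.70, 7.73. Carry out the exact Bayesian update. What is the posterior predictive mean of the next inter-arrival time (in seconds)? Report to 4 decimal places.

With a Gamma(shape α, rate β) prior on the exponential rate λ, the posterior after n observations with total T = Σxᵢ is Gamma(α+n, β+T).
Sum of observations T = 37.73 seconds; n = 8.
Posterior: Gamma(8.4+8, 17.1+37.73) = Gamma(16.4, 54.83).
The predictive distribution for the next observation is Lomax; its mean is β/(α−1) = 54.83/15.4 = 3.5604.

3.5604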